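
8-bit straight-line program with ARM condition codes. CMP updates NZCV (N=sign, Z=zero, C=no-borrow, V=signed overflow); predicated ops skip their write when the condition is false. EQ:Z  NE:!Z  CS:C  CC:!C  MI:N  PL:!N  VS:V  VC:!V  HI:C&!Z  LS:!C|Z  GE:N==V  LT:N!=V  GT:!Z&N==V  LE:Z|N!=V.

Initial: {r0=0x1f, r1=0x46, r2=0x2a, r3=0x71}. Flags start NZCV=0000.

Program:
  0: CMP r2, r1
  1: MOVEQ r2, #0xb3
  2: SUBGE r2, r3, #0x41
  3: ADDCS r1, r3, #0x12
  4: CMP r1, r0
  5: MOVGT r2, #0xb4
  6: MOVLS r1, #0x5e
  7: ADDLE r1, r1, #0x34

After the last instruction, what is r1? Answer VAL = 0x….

0: ✓ CMP  NZCV=1000
1: · MOVEQ
2: · SUBGE
3: · ADDCS
4: ✓ CMP  NZCV=0010
5: ✓ MOVGT  r2←0xb4
6: · MOVLS
7: · ADDLE

VAL = 0x46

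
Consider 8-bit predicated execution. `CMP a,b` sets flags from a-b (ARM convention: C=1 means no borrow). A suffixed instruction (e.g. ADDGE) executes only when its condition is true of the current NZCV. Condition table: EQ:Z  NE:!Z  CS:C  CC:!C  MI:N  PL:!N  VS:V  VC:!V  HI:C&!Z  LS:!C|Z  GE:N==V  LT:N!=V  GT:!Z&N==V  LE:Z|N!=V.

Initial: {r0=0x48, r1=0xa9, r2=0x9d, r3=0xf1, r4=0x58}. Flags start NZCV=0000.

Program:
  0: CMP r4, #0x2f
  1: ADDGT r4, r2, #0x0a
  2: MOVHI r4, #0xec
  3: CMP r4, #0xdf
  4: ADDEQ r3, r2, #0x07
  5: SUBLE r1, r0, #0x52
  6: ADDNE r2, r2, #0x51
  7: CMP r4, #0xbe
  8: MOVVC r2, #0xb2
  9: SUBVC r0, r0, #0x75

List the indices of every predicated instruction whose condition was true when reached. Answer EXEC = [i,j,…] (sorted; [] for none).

EXEC = [1,2,6,8,9]

0: ✓ CMP  NZCV=0010
1: ✓ ADDGT  r4←0xa7
2: ✓ MOVHI  r4←0xec
3: ✓ CMP  NZCV=0010
4: · ADDEQ
5: · SUBLE
6: ✓ ADDNE  r2←0xee
7: ✓ CMP  NZCV=0010
8: ✓ MOVVC  r2←0xb2
9: ✓ SUBVC  r0←0xd3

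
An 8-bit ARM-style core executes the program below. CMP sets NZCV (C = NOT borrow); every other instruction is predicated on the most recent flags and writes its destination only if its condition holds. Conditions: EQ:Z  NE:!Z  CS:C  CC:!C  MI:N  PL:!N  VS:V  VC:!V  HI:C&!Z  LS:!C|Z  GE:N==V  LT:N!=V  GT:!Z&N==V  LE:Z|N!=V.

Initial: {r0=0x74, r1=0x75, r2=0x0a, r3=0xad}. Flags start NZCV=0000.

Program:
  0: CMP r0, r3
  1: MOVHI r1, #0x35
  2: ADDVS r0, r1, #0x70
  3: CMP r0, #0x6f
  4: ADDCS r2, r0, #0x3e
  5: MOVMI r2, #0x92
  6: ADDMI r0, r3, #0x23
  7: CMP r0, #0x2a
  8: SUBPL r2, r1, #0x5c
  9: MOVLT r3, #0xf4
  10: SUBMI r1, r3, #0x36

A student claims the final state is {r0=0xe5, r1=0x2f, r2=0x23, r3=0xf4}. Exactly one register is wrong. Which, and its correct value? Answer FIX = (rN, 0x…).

FIX = (r1, 0xbe)

[0] flags=1001 → (cmp)
[1] flags=1001 HI?F → skip
[2] flags=1001 VS?T → r0=0xe5
[3] flags=0011 → (cmp)
[4] flags=0011 CS?T → r2=0x23
[5] flags=0011 MI?F → skip
[6] flags=0011 MI?F → skip
[7] flags=1010 → (cmp)
[8] flags=1010 PL?F → skip
[9] flags=1010 LT?T → r3=0xf4
[10] flags=1010 MI?T → r1=0xbe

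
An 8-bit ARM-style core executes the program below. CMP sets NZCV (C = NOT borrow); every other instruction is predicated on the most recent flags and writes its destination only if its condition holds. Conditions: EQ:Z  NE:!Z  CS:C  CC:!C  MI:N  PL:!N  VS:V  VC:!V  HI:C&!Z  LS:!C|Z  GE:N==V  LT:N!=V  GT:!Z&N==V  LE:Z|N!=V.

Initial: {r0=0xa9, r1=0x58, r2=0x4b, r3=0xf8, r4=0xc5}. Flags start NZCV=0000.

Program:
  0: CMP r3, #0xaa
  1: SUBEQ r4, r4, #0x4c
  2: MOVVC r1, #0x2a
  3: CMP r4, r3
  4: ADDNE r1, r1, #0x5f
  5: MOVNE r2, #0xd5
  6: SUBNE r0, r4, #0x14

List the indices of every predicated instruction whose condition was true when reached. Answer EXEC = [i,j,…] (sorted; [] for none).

EXEC = [2,4,5,6]

0: ✓ CMP  NZCV=0010
1: · SUBEQ
2: ✓ MOVVC  r1←0x2a
3: ✓ CMP  NZCV=1000
4: ✓ ADDNE  r1←0x89
5: ✓ MOVNE  r2←0xd5
6: ✓ SUBNE  r0←0xb1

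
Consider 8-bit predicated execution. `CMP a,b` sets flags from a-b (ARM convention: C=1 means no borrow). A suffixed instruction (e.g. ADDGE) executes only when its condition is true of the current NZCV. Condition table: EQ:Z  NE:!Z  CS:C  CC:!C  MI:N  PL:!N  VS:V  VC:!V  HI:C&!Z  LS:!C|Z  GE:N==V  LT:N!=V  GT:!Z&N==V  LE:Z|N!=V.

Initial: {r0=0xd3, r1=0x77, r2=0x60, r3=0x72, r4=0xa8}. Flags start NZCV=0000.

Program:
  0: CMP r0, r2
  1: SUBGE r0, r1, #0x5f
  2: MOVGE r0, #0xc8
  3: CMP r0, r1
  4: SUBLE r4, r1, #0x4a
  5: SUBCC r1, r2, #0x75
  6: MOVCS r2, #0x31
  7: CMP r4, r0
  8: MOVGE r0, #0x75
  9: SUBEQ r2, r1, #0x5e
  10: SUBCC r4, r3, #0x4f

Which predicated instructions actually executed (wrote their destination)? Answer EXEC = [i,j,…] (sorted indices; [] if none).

0: ✓ CMP  NZCV=0011
1: · SUBGE
2: · MOVGE
3: ✓ CMP  NZCV=0011
4: ✓ SUBLE  r4←0x2d
5: · SUBCC
6: ✓ MOVCS  r2←0x31
7: ✓ CMP  NZCV=0000
8: ✓ MOVGE  r0←0x75
9: · SUBEQ
10: ✓ SUBCC  r4←0x23

EXEC = [4,6,8,10]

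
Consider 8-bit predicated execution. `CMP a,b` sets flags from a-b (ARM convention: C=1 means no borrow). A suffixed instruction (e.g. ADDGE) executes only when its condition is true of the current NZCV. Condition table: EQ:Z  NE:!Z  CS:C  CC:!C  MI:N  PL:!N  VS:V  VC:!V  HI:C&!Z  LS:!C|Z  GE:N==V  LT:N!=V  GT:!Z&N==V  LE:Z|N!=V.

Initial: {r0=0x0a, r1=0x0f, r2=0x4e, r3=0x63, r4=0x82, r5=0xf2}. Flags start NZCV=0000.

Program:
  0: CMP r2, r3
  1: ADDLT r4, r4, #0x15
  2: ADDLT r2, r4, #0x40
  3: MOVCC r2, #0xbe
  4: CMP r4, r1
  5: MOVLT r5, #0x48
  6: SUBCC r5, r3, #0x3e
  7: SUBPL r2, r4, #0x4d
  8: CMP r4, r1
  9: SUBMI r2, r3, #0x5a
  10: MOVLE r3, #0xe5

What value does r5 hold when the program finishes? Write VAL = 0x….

0: ✓ CMP  NZCV=1000
1: ✓ ADDLT  r4←0x97
2: ✓ ADDLT  r2←0xd7
3: ✓ MOVCC  r2←0xbe
4: ✓ CMP  NZCV=1010
5: ✓ MOVLT  r5←0x48
6: · SUBCC
7: · SUBPL
8: ✓ CMP  NZCV=1010
9: ✓ SUBMI  r2←0x09
10: ✓ MOVLE  r3←0xe5

VAL = 0x48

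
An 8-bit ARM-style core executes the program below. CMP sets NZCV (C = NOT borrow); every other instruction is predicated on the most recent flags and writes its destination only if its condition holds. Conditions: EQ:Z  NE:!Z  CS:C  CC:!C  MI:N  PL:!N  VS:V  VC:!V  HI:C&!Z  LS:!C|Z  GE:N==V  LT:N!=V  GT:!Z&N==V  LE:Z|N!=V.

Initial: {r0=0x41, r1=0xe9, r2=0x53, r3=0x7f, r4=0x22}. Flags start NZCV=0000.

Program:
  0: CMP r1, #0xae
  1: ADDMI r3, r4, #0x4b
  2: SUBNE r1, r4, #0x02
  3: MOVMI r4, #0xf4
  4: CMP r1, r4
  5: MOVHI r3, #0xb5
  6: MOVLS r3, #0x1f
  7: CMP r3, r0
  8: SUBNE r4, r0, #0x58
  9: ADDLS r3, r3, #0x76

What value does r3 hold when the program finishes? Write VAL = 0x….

VAL = 0x95

0: ✓ CMP  NZCV=0010
1: · ADDMI
2: ✓ SUBNE  r1←0x20
3: · MOVMI
4: ✓ CMP  NZCV=1000
5: · MOVHI
6: ✓ MOVLS  r3←0x1f
7: ✓ CMP  NZCV=1000
8: ✓ SUBNE  r4←0xe9
9: ✓ ADDLS  r3←0x95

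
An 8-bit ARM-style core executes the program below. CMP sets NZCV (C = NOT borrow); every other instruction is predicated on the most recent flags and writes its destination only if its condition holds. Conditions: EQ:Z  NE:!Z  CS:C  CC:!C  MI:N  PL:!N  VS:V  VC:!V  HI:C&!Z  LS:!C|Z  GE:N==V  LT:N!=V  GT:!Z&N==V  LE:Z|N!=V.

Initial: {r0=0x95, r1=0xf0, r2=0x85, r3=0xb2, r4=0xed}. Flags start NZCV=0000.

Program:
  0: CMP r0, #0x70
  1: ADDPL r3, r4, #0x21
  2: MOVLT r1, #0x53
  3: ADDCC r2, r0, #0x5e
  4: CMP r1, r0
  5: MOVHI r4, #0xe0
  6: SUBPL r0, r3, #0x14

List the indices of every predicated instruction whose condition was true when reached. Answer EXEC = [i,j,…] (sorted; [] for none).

EXEC = [1,2]

[0] flags=0011 → (cmp)
[1] flags=0011 PL?T → r3=0x0e
[2] flags=0011 LT?T → r1=0x53
[3] flags=0011 CC?F → skip
[4] flags=1001 → (cmp)
[5] flags=1001 HI?F → skip
[6] flags=1001 PL?F → skip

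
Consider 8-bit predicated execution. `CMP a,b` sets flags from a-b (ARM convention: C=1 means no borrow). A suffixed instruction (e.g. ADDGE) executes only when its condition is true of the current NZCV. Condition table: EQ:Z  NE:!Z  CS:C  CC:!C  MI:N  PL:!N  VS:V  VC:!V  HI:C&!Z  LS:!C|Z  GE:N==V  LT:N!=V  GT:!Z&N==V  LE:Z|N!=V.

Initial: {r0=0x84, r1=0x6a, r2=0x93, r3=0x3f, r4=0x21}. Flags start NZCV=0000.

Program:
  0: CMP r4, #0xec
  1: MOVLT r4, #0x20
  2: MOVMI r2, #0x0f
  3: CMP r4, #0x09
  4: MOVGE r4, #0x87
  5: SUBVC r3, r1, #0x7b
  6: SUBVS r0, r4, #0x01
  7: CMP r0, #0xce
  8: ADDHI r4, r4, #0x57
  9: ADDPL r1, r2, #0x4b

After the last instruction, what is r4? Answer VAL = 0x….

0: ✓ CMP  NZCV=0000
1: · MOVLT
2: · MOVMI
3: ✓ CMP  NZCV=0010
4: ✓ MOVGE  r4←0x87
5: ✓ SUBVC  r3←0xef
6: · SUBVS
7: ✓ CMP  NZCV=1000
8: · ADDHI
9: · ADDPL

VAL = 0x87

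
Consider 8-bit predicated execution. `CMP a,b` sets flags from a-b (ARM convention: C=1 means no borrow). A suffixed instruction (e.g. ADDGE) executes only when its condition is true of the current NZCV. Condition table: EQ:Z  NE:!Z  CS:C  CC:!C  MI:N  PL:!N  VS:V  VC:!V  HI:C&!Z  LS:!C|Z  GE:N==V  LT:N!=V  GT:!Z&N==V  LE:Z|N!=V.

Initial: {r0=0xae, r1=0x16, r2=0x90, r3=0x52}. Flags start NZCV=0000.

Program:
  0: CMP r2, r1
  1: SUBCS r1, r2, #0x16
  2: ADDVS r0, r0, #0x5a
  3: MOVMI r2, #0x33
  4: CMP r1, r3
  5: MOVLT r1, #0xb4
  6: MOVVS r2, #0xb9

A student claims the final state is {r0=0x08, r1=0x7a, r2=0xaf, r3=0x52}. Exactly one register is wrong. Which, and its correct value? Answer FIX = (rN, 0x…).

0: ✓ CMP  NZCV=0011
1: ✓ SUBCS  r1←0x7a
2: ✓ ADDVS  r0←0x08
3: · MOVMI
4: ✓ CMP  NZCV=0010
5: · MOVLT
6: · MOVVS

FIX = (r2, 0x90)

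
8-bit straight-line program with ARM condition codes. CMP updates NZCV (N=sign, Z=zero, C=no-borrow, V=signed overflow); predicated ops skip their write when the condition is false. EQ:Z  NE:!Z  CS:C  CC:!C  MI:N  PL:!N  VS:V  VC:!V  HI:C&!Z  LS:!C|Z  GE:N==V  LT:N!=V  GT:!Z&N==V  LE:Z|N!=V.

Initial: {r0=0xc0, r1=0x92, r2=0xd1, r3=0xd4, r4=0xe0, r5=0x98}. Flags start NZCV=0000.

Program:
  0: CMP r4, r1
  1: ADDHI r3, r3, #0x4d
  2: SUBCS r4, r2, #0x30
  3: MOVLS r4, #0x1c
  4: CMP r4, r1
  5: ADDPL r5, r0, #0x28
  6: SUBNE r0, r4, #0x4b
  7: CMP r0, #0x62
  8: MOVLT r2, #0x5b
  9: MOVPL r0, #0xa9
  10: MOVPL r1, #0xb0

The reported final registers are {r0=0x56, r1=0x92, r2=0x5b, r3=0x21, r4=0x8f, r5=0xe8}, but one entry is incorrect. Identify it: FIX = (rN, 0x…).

FIX = (r4, 0xa1)

[0] flags=0010 → (cmp)
[1] flags=0010 HI?T → r3=0x21
[2] flags=0010 CS?T → r4=0xa1
[3] flags=0010 LS?F → skip
[4] flags=0010 → (cmp)
[5] flags=0010 PL?T → r5=0xe8
[6] flags=0010 NE?T → r0=0x56
[7] flags=1000 → (cmp)
[8] flags=1000 LT?T → r2=0x5b
[9] flags=1000 PL?F → skip
[10] flags=1000 PL?F → skip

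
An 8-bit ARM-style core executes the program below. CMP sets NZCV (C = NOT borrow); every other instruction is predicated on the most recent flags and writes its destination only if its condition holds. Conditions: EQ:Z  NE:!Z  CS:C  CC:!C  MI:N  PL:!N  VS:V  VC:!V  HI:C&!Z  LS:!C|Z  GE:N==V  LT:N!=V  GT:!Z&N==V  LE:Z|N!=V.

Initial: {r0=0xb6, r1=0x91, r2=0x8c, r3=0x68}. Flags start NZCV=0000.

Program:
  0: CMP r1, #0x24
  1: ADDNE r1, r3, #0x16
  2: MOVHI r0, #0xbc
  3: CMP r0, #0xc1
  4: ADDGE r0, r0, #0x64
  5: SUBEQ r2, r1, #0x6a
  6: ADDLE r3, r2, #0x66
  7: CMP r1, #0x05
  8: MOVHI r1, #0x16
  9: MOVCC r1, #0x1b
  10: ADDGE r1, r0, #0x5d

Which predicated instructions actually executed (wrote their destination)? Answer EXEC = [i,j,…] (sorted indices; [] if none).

0: ✓ CMP  NZCV=0011
1: ✓ ADDNE  r1←0x7e
2: ✓ MOVHI  r0←0xbc
3: ✓ CMP  NZCV=1000
4: · ADDGE
5: · SUBEQ
6: ✓ ADDLE  r3←0xf2
7: ✓ CMP  NZCV=0010
8: ✓ MOVHI  r1←0x16
9: · MOVCC
10: ✓ ADDGE  r1←0x19

EXEC = [1,2,6,8,10]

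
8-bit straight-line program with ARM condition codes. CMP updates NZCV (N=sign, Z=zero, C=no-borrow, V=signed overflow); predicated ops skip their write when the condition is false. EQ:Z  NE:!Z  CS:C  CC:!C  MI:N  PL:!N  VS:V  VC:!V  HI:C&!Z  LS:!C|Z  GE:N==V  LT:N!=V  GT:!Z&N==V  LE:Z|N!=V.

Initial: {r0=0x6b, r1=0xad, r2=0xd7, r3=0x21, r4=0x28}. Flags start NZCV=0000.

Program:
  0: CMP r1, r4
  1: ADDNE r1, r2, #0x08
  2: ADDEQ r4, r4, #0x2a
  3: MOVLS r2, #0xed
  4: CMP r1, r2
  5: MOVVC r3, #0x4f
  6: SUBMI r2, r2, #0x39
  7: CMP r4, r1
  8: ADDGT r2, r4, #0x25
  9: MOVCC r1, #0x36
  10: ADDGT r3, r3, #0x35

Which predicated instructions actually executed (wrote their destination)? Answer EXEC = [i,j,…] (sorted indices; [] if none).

EXEC = [1,5,8,9,10]

[0] flags=1010 → (cmp)
[1] flags=1010 NE?T → r1=0xdf
[2] flags=1010 EQ?F → skip
[3] flags=1010 LS?F → skip
[4] flags=0010 → (cmp)
[5] flags=0010 VC?T → r3=0x4f
[6] flags=0010 MI?F → skip
[7] flags=0000 → (cmp)
[8] flags=0000 GT?T → r2=0x4d
[9] flags=0000 CC?T → r1=0x36
[10] flags=0000 GT?T → r3=0x84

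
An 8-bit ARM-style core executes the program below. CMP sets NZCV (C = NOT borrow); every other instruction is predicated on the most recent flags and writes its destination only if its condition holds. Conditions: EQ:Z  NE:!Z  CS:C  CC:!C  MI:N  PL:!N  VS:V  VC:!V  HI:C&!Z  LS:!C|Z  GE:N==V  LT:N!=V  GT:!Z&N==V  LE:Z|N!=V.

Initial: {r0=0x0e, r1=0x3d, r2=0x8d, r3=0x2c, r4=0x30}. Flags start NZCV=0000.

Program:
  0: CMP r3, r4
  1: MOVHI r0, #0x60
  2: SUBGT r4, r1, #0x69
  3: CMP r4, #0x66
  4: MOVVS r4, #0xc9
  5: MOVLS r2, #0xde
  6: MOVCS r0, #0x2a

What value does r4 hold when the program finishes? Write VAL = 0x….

0: ✓ CMP  NZCV=1000
1: · MOVHI
2: · SUBGT
3: ✓ CMP  NZCV=1000
4: · MOVVS
5: ✓ MOVLS  r2←0xde
6: · MOVCS

VAL = 0x30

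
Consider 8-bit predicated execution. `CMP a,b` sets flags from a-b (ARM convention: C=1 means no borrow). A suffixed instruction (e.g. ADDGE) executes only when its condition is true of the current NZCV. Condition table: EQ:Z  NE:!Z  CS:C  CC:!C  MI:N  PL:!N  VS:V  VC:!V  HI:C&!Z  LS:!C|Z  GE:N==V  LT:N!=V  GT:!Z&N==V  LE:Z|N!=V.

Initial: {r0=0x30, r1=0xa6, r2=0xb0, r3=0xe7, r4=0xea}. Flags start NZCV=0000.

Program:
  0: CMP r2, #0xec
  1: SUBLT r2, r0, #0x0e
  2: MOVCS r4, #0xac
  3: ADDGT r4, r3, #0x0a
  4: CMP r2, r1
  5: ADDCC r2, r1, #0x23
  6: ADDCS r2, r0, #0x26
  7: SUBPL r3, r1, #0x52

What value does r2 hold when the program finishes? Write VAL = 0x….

VAL = 0xc9

[0] flags=1000 → (cmp)
[1] flags=1000 LT?T → r2=0x22
[2] flags=1000 CS?F → skip
[3] flags=1000 GT?F → skip
[4] flags=0000 → (cmp)
[5] flags=0000 CC?T → r2=0xc9
[6] flags=0000 CS?F → skip
[7] flags=0000 PL?T → r3=0x54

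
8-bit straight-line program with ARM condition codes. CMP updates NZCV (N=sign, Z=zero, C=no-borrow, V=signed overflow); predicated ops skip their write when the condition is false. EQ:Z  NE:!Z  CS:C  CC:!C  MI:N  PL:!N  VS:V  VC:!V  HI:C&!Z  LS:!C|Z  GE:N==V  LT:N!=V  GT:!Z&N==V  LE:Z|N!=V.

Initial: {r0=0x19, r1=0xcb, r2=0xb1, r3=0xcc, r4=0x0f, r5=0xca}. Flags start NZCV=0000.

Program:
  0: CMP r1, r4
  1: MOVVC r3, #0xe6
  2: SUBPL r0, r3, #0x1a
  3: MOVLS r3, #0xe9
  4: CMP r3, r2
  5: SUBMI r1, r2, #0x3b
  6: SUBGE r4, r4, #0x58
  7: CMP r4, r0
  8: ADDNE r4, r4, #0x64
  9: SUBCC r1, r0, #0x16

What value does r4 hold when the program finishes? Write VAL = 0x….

VAL = 0x1b

[0] flags=1010 → (cmp)
[1] flags=1010 VC?T → r3=0xe6
[2] flags=1010 PL?F → skip
[3] flags=1010 LS?F → skip
[4] flags=0010 → (cmp)
[5] flags=0010 MI?F → skip
[6] flags=0010 GE?T → r4=0xb7
[7] flags=1010 → (cmp)
[8] flags=1010 NE?T → r4=0x1b
[9] flags=1010 CC?F → skip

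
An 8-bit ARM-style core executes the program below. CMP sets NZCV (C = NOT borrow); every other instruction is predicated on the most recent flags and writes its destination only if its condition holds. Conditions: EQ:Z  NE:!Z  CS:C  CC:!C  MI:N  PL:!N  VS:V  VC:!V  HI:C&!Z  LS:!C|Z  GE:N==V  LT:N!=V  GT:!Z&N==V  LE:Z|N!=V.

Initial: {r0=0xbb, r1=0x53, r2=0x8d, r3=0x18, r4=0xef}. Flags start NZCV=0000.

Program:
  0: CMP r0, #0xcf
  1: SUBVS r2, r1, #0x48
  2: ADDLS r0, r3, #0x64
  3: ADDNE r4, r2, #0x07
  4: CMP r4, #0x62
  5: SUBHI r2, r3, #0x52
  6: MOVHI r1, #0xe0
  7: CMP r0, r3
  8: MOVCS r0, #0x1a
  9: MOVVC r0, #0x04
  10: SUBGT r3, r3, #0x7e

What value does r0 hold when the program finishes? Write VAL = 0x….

[0] flags=1000 → (cmp)
[1] flags=1000 VS?F → skip
[2] flags=1000 LS?T → r0=0x7c
[3] flags=1000 NE?T → r4=0x94
[4] flags=0011 → (cmp)
[5] flags=0011 HI?T → r2=0xc6
[6] flags=0011 HI?T → r1=0xe0
[7] flags=0010 → (cmp)
[8] flags=0010 CS?T → r0=0x1a
[9] flags=0010 VC?T → r0=0x04
[10] flags=0010 GT?T → r3=0x9a

VAL = 0x04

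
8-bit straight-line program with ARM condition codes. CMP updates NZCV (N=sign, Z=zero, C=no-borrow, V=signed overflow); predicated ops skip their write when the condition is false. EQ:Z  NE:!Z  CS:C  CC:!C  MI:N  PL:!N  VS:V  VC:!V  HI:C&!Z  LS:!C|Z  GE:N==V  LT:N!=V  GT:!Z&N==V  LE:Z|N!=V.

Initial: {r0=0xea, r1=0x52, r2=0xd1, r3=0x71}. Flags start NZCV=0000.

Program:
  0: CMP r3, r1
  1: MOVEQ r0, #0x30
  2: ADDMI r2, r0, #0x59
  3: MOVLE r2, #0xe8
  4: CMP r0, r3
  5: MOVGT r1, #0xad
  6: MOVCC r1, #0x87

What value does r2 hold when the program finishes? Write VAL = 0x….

[0] flags=0010 → (cmp)
[1] flags=0010 EQ?F → skip
[2] flags=0010 MI?F → skip
[3] flags=0010 LE?F → skip
[4] flags=0011 → (cmp)
[5] flags=0011 GT?F → skip
[6] flags=0011 CC?F → skip

VAL = 0xd1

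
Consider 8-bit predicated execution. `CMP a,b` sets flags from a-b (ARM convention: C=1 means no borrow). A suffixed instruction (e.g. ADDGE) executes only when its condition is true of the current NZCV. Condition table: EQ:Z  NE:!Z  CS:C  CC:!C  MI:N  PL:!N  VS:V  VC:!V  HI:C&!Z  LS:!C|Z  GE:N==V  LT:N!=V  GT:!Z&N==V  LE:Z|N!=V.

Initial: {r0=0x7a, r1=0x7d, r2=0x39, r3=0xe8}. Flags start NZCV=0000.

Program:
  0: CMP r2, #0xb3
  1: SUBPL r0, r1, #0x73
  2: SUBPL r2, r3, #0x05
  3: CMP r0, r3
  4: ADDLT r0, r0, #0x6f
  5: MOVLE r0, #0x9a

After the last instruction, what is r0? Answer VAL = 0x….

VAL = 0x7a

[0] flags=1001 → (cmp)
[1] flags=1001 PL?F → skip
[2] flags=1001 PL?F → skip
[3] flags=1001 → (cmp)
[4] flags=1001 LT?F → skip
[5] flags=1001 LE?F → skip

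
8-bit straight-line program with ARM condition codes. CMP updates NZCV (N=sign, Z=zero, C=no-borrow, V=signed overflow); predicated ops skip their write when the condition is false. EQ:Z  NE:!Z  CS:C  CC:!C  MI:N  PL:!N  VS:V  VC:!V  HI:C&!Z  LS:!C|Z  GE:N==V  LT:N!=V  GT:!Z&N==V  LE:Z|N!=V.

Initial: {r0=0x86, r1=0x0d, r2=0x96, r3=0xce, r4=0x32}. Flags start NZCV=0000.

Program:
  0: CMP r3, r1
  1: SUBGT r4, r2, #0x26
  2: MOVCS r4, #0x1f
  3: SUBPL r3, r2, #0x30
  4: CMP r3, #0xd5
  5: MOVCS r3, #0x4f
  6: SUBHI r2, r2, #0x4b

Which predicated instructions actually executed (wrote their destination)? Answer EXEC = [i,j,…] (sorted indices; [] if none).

EXEC = [2]

0: ✓ CMP  NZCV=1010
1: · SUBGT
2: ✓ MOVCS  r4←0x1f
3: · SUBPL
4: ✓ CMP  NZCV=1000
5: · MOVCS
6: · SUBHI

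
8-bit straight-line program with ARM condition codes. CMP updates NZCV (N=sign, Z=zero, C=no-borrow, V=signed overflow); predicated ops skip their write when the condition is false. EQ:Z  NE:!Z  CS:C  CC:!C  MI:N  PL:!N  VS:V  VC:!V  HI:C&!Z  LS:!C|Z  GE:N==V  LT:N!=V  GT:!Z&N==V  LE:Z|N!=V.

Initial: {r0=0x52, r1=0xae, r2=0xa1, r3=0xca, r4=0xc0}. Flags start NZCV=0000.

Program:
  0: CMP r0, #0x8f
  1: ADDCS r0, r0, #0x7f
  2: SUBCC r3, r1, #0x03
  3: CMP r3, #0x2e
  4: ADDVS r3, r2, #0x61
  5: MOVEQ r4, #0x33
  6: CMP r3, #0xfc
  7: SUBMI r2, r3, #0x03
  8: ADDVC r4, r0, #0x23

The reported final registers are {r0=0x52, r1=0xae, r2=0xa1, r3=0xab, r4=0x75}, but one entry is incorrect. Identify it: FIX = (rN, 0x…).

0: ✓ CMP  NZCV=1001
1: · ADDCS
2: ✓ SUBCC  r3←0xab
3: ✓ CMP  NZCV=0011
4: ✓ ADDVS  r3←0x02
5: · MOVEQ
6: ✓ CMP  NZCV=0000
7: · SUBMI
8: ✓ ADDVC  r4←0x75

FIX = (r3, 0x02)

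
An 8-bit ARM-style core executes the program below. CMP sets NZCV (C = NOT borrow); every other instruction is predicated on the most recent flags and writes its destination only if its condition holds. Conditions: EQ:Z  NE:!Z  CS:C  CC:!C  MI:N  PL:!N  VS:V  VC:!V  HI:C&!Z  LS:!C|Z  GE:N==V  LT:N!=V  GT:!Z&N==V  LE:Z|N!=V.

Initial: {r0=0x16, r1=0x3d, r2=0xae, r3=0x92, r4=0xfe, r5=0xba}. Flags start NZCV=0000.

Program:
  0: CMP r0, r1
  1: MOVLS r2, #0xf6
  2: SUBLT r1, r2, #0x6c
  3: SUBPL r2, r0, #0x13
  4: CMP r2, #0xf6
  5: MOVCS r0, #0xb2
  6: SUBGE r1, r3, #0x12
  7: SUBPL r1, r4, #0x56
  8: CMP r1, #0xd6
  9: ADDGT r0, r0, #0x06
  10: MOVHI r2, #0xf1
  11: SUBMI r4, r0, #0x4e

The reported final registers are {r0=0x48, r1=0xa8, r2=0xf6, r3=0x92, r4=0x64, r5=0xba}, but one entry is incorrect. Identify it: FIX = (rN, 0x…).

[0] flags=1000 → (cmp)
[1] flags=1000 LS?T → r2=0xf6
[2] flags=1000 LT?T → r1=0x8a
[3] flags=1000 PL?F → skip
[4] flags=0110 → (cmp)
[5] flags=0110 CS?T → r0=0xb2
[6] flags=0110 GE?T → r1=0x80
[7] flags=0110 PL?T → r1=0xa8
[8] flags=1000 → (cmp)
[9] flags=1000 GT?F → skip
[10] flags=1000 HI?F → skip
[11] flags=1000 MI?T → r4=0x64

FIX = (r0, 0xb2)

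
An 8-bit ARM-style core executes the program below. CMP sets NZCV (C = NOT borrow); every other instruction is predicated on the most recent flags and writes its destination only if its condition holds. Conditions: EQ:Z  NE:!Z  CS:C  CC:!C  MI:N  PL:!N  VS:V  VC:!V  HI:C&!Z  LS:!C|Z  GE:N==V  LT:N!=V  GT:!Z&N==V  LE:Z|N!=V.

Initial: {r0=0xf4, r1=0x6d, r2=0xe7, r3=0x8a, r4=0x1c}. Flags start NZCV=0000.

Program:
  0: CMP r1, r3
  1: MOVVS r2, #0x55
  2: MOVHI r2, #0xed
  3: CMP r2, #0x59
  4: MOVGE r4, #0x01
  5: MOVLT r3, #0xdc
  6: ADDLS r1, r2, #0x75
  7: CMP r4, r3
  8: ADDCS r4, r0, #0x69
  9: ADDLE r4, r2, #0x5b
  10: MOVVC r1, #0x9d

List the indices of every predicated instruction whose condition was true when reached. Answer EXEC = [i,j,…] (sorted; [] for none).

EXEC = [1,5,6,10]

0: ✓ CMP  NZCV=1001
1: ✓ MOVVS  r2←0x55
2: · MOVHI
3: ✓ CMP  NZCV=1000
4: · MOVGE
5: ✓ MOVLT  r3←0xdc
6: ✓ ADDLS  r1←0xca
7: ✓ CMP  NZCV=0000
8: · ADDCS
9: · ADDLE
10: ✓ MOVVC  r1←0x9d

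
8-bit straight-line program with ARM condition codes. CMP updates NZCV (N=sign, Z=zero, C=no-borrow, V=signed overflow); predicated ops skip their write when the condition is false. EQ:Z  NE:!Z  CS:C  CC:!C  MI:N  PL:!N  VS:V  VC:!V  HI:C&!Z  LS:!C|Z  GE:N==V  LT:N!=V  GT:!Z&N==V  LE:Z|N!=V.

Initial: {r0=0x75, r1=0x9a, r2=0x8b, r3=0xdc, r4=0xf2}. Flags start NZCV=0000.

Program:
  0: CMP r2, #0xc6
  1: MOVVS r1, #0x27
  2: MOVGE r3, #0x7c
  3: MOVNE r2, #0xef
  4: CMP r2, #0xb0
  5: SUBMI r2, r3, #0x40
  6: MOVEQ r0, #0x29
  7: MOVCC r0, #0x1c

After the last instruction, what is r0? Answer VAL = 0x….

VAL = 0x75

[0] flags=1000 → (cmp)
[1] flags=1000 VS?F → skip
[2] flags=1000 GE?F → skip
[3] flags=1000 NE?T → r2=0xef
[4] flags=0010 → (cmp)
[5] flags=0010 MI?F → skip
[6] flags=0010 EQ?F → skip
[7] flags=0010 CC?F → skip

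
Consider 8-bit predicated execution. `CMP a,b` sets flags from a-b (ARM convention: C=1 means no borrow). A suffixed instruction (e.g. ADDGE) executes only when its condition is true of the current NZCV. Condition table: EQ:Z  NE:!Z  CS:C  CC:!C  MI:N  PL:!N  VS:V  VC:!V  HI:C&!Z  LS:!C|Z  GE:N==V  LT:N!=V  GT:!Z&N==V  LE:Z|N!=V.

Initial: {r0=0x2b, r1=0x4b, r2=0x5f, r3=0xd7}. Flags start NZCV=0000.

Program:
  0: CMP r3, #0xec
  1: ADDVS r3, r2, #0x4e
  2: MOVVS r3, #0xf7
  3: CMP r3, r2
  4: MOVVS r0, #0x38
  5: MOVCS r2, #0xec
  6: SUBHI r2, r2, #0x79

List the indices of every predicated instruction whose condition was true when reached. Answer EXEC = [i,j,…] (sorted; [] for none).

[0] flags=1000 → (cmp)
[1] flags=1000 VS?F → skip
[2] flags=1000 VS?F → skip
[3] flags=0011 → (cmp)
[4] flags=0011 VS?T → r0=0x38
[5] flags=0011 CS?T → r2=0xec
[6] flags=0011 HI?T → r2=0x73

EXEC = [4,5,6]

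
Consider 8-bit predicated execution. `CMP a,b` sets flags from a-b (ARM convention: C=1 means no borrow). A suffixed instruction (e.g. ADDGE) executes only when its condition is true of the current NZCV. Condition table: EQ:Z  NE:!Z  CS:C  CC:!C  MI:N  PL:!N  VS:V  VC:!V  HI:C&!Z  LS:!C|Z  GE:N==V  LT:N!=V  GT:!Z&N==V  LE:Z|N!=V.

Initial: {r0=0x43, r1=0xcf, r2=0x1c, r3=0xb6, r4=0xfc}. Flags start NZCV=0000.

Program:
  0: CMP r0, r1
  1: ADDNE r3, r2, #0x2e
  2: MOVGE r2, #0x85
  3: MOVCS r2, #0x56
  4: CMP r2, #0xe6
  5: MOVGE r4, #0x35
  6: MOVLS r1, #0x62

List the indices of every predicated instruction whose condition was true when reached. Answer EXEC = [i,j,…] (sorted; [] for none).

0: ✓ CMP  NZCV=0000
1: ✓ ADDNE  r3←0x4a
2: ✓ MOVGE  r2←0x85
3: · MOVCS
4: ✓ CMP  NZCV=1000
5: · MOVGE
6: ✓ MOVLS  r1←0x62

EXEC = [1,2,6]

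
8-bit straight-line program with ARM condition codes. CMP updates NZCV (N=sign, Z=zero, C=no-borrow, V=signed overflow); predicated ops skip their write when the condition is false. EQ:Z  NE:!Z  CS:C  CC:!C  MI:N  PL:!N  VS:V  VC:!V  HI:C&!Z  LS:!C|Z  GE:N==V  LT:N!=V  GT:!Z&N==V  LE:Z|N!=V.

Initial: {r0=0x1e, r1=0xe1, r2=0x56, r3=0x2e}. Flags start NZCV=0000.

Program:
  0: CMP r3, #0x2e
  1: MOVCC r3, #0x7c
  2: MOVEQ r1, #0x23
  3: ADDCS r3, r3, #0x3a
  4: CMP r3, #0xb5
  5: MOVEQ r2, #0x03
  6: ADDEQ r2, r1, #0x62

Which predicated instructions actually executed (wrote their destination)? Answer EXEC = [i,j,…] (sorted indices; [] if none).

[0] flags=0110 → (cmp)
[1] flags=0110 CC?F → skip
[2] flags=0110 EQ?T → r1=0x23
[3] flags=0110 CS?T → r3=0x68
[4] flags=1001 → (cmp)
[5] flags=1001 EQ?F → skip
[6] flags=1001 EQ?F → skip

EXEC = [2,3]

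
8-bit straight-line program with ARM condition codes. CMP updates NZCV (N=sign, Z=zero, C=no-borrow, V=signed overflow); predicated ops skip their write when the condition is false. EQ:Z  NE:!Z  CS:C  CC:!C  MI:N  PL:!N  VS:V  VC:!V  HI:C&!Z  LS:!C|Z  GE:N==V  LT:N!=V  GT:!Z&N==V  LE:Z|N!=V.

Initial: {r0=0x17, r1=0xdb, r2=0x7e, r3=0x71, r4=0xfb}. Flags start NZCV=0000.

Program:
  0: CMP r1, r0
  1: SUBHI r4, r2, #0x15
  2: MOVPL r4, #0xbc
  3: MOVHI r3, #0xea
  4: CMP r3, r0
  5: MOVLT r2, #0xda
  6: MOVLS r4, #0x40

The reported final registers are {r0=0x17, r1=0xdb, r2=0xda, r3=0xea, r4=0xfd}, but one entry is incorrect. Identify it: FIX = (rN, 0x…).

FIX = (r4, 0x69)

0: ✓ CMP  NZCV=1010
1: ✓ SUBHI  r4←0x69
2: · MOVPL
3: ✓ MOVHI  r3←0xea
4: ✓ CMP  NZCV=1010
5: ✓ MOVLT  r2←0xda
6: · MOVLS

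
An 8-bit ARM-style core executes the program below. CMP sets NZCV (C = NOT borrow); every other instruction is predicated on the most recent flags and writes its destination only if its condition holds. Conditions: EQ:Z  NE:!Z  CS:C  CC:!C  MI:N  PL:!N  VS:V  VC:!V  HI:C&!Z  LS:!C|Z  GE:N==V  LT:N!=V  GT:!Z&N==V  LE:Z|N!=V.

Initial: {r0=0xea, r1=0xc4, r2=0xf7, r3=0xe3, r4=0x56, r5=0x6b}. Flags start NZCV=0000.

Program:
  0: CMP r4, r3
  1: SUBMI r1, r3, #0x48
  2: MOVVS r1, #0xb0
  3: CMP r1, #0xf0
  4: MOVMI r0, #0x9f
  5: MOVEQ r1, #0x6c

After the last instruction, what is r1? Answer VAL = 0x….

0: ✓ CMP  NZCV=0000
1: · SUBMI
2: · MOVVS
3: ✓ CMP  NZCV=1000
4: ✓ MOVMI  r0←0x9f
5: · MOVEQ

VAL = 0xc4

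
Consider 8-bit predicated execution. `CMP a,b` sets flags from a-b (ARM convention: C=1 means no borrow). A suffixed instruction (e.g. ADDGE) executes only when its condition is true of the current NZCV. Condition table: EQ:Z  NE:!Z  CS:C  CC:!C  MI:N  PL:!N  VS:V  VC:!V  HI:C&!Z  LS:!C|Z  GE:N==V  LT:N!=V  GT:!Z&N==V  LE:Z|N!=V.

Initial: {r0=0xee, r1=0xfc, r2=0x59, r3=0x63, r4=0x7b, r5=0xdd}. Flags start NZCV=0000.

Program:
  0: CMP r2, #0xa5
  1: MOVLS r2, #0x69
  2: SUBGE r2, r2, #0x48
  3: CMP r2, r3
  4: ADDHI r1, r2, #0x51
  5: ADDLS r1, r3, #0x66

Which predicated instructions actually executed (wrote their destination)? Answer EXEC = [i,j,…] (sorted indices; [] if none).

0: ✓ CMP  NZCV=1001
1: ✓ MOVLS  r2←0x69
2: ✓ SUBGE  r2←0x21
3: ✓ CMP  NZCV=1000
4: · ADDHI
5: ✓ ADDLS  r1←0xc9

EXEC = [1,2,5]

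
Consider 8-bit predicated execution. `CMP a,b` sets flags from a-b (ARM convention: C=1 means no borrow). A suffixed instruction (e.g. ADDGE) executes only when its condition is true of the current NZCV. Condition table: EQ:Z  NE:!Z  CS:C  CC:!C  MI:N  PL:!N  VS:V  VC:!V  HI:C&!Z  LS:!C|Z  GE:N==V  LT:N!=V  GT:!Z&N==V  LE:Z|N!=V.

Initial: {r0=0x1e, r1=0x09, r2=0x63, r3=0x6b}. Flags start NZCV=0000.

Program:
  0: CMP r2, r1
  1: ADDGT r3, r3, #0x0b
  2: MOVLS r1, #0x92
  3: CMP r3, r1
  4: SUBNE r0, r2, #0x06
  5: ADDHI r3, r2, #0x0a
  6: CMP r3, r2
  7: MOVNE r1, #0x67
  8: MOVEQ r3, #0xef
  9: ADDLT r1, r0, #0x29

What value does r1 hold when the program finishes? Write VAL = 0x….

VAL = 0x67

0: ✓ CMP  NZCV=0010
1: ✓ ADDGT  r3←0x76
2: · MOVLS
3: ✓ CMP  NZCV=0010
4: ✓ SUBNE  r0←0x5d
5: ✓ ADDHI  r3←0x6d
6: ✓ CMP  NZCV=0010
7: ✓ MOVNE  r1←0x67
8: · MOVEQ
9: · ADDLT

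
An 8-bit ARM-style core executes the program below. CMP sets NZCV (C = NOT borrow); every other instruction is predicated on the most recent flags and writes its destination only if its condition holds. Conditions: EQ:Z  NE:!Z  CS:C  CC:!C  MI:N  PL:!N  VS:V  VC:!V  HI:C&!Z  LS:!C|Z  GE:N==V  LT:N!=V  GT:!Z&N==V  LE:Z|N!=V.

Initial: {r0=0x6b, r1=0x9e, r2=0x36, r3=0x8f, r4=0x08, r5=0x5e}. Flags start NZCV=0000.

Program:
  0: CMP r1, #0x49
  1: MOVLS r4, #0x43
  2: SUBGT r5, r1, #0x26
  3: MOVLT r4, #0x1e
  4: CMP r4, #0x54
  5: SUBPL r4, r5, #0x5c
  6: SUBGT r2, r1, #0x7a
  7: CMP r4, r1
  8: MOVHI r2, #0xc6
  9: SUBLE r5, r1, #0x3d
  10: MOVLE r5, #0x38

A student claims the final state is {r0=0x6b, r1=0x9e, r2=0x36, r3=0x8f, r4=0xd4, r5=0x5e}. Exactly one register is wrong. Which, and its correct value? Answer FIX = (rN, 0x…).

0: ✓ CMP  NZCV=0011
1: · MOVLS
2: · SUBGT
3: ✓ MOVLT  r4←0x1e
4: ✓ CMP  NZCV=1000
5: · SUBPL
6: · SUBGT
7: ✓ CMP  NZCV=1001
8: · MOVHI
9: · SUBLE
10: · MOVLE

FIX = (r4, 0x1e)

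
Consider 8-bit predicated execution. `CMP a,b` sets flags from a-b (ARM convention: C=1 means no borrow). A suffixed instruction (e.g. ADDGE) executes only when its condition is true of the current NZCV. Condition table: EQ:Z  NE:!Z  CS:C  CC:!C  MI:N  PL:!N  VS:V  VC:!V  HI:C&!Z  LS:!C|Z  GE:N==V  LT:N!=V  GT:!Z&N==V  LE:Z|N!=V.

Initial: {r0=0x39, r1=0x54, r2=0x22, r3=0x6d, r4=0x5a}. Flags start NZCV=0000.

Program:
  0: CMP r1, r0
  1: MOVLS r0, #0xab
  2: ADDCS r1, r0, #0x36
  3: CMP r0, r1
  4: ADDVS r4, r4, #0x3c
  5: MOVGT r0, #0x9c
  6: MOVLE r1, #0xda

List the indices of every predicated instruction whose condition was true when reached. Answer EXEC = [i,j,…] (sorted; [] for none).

EXEC = [2,6]

0: ✓ CMP  NZCV=0010
1: · MOVLS
2: ✓ ADDCS  r1←0x6f
3: ✓ CMP  NZCV=1000
4: · ADDVS
5: · MOVGT
6: ✓ MOVLE  r1←0xda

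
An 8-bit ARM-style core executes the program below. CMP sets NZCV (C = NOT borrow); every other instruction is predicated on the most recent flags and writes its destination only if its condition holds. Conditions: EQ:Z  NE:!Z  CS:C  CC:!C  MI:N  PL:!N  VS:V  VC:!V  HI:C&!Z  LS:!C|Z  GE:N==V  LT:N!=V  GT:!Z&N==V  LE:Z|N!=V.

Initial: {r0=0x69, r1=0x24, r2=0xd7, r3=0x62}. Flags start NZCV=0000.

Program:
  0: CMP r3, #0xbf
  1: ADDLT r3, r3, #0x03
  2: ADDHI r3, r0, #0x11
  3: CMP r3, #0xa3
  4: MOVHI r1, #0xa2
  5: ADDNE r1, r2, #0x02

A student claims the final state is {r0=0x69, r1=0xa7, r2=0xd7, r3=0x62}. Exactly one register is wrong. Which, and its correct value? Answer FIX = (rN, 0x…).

[0] flags=1001 → (cmp)
[1] flags=1001 LT?F → skip
[2] flags=1001 HI?F → skip
[3] flags=1001 → (cmp)
[4] flags=1001 HI?F → skip
[5] flags=1001 NE?T → r1=0xd9

FIX = (r1, 0xd9)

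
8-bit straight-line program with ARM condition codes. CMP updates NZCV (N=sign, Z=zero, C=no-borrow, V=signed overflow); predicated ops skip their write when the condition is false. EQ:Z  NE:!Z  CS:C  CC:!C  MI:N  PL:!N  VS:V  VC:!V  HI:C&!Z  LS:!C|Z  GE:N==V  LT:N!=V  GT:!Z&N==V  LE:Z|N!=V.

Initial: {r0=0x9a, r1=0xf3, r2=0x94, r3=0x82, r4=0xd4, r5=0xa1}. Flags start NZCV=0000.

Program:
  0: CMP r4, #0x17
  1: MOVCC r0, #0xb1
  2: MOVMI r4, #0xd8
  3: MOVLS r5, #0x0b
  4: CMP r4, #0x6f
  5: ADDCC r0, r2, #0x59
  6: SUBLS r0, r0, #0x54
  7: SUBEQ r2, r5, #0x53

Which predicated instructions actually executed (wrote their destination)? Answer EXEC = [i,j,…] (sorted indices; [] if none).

[0] flags=1010 → (cmp)
[1] flags=1010 CC?F → skip
[2] flags=1010 MI?T → r4=0xd8
[3] flags=1010 LS?F → skip
[4] flags=0011 → (cmp)
[5] flags=0011 CC?F → skip
[6] flags=0011 LS?F → skip
[7] flags=0011 EQ?F → skip

EXEC = [2]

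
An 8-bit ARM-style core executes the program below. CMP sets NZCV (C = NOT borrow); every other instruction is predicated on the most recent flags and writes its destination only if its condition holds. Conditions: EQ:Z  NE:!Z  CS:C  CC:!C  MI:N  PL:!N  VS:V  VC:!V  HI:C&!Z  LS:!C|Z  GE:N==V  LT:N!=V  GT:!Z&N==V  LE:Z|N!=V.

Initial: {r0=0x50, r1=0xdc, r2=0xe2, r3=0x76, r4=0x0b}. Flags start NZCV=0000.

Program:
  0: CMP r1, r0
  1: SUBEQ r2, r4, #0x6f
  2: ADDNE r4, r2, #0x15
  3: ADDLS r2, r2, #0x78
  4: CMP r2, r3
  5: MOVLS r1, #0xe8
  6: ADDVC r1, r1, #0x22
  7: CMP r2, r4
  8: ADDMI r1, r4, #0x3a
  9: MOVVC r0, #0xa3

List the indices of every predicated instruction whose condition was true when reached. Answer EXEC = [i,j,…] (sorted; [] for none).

EXEC = [2,8,9]

0: ✓ CMP  NZCV=1010
1: · SUBEQ
2: ✓ ADDNE  r4←0xf7
3: · ADDLS
4: ✓ CMP  NZCV=0011
5: · MOVLS
6: · ADDVC
7: ✓ CMP  NZCV=1000
8: ✓ ADDMI  r1←0x31
9: ✓ MOVVC  r0←0xa3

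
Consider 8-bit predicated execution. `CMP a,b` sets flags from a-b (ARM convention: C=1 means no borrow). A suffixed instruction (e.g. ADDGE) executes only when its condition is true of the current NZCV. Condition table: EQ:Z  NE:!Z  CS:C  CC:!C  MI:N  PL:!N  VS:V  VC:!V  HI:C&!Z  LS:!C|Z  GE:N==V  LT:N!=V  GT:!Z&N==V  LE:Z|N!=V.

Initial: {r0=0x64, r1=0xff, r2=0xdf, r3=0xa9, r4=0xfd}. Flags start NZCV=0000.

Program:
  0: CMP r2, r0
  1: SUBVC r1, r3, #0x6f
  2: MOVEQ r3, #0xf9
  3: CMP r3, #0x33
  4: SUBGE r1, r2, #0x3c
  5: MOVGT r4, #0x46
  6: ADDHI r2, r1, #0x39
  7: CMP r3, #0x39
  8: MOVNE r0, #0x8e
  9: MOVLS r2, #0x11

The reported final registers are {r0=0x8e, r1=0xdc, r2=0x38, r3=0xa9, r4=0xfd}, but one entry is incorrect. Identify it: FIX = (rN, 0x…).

0: ✓ CMP  NZCV=0011
1: · SUBVC
2: · MOVEQ
3: ✓ CMP  NZCV=0011
4: · SUBGE
5: · MOVGT
6: ✓ ADDHI  r2←0x38
7: ✓ CMP  NZCV=0011
8: ✓ MOVNE  r0←0x8e
9: · MOVLS

FIX = (r1, 0xff)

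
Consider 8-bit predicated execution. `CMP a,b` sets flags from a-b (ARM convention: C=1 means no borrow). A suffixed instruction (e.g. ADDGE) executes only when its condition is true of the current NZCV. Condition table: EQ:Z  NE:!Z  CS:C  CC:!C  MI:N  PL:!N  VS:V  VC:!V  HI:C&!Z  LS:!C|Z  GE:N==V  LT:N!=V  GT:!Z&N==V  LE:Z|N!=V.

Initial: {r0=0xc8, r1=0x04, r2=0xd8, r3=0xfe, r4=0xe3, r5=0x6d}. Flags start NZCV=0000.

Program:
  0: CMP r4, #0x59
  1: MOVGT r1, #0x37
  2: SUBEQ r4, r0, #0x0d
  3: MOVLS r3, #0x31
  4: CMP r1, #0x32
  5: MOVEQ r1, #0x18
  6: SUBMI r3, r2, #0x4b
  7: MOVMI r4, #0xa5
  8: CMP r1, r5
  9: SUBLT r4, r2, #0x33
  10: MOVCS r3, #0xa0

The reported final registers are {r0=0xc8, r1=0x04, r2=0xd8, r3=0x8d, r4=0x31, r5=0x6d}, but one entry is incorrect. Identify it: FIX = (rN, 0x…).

0: ✓ CMP  NZCV=1010
1: · MOVGT
2: · SUBEQ
3: · MOVLS
4: ✓ CMP  NZCV=1000
5: · MOVEQ
6: ✓ SUBMI  r3←0x8d
7: ✓ MOVMI  r4←0xa5
8: ✓ CMP  NZCV=1000
9: ✓ SUBLT  r4←0xa5
10: · MOVCS

FIX = (r4, 0xa5)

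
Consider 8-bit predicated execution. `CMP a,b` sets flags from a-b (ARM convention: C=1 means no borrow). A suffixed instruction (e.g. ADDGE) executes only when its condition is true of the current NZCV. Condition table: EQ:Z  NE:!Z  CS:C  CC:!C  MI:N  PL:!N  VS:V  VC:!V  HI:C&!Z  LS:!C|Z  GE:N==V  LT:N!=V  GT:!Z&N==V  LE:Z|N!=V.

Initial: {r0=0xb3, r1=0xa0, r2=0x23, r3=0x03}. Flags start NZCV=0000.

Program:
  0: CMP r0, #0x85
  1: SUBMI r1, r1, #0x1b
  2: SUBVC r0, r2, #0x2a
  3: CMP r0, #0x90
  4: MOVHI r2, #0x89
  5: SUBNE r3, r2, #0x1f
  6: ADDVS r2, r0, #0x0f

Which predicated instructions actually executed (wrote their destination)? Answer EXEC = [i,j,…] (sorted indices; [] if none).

EXEC = [2,4,5]

[0] flags=0010 → (cmp)
[1] flags=0010 MI?F → skip
[2] flags=0010 VC?T → r0=0xf9
[3] flags=0010 → (cmp)
[4] flags=0010 HI?T → r2=0x89
[5] flags=0010 NE?T → r3=0x6a
[6] flags=0010 VS?F → skip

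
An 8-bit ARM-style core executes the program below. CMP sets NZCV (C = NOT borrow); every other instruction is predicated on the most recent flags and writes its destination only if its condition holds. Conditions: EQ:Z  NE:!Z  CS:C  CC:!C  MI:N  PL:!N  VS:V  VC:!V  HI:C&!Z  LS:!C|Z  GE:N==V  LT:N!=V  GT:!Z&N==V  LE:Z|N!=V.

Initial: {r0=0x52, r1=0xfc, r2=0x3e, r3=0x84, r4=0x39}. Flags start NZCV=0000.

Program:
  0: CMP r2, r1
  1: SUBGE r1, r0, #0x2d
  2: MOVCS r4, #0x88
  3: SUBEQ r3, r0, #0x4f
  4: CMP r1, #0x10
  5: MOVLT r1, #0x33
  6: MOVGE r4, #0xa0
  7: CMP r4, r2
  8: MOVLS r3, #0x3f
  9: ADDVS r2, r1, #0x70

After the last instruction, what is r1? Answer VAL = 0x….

VAL = 0x25

0: ✓ CMP  NZCV=0000
1: ✓ SUBGE  r1←0x25
2: · MOVCS
3: · SUBEQ
4: ✓ CMP  NZCV=0010
5: · MOVLT
6: ✓ MOVGE  r4←0xa0
7: ✓ CMP  NZCV=0011
8: · MOVLS
9: ✓ ADDVS  r2←0x95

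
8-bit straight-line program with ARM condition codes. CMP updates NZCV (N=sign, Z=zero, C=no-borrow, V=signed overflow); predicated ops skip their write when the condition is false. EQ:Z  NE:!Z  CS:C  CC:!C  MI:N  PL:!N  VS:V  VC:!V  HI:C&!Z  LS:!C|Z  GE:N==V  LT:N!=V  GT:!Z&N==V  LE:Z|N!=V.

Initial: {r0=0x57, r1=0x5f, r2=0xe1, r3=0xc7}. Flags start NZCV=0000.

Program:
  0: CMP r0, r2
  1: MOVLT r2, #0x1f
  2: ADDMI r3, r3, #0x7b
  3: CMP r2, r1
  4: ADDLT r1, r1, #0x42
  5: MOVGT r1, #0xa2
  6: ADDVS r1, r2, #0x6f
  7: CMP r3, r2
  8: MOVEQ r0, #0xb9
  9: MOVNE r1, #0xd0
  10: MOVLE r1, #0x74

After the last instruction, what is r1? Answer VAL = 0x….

[0] flags=0000 → (cmp)
[1] flags=0000 LT?F → skip
[2] flags=0000 MI?F → skip
[3] flags=1010 → (cmp)
[4] flags=1010 LT?T → r1=0xa1
[5] flags=1010 GT?F → skip
[6] flags=1010 VS?F → skip
[7] flags=1000 → (cmp)
[8] flags=1000 EQ?F → skip
[9] flags=1000 NE?T → r1=0xd0
[10] flags=1000 LE?T → r1=0x74

VAL = 0x74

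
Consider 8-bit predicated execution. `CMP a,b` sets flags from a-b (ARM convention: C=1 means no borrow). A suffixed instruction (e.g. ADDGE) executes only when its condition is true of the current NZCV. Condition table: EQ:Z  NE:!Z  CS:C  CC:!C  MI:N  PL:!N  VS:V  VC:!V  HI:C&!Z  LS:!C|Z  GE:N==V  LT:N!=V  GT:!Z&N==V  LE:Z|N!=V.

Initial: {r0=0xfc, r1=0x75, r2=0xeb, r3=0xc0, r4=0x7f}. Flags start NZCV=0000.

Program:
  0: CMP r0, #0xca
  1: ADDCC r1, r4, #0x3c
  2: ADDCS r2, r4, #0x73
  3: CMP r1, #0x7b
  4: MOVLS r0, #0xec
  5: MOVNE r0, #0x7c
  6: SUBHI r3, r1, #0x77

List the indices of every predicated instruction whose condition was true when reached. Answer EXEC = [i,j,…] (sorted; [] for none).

EXEC = [2,4,5]

0: ✓ CMP  NZCV=0010
1: · ADDCC
2: ✓ ADDCS  r2←0xf2
3: ✓ CMP  NZCV=1000
4: ✓ MOVLS  r0←0xec
5: ✓ MOVNE  r0←0x7c
6: · SUBHI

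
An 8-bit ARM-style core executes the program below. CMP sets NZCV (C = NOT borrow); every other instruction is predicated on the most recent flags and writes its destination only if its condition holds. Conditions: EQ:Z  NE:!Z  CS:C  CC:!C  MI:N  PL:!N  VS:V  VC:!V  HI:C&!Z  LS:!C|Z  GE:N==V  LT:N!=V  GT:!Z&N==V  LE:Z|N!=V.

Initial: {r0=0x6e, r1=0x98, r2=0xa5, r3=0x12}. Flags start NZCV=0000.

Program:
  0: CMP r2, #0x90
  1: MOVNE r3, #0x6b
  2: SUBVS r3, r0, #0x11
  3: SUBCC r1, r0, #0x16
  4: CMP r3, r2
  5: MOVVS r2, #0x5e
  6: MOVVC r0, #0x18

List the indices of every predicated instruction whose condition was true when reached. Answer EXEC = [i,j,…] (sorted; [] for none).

0: ✓ CMP  NZCV=0010
1: ✓ MOVNE  r3←0x6b
2: · SUBVS
3: · SUBCC
4: ✓ CMP  NZCV=1001
5: ✓ MOVVS  r2←0x5e
6: · MOVVC

EXEC = [1,5]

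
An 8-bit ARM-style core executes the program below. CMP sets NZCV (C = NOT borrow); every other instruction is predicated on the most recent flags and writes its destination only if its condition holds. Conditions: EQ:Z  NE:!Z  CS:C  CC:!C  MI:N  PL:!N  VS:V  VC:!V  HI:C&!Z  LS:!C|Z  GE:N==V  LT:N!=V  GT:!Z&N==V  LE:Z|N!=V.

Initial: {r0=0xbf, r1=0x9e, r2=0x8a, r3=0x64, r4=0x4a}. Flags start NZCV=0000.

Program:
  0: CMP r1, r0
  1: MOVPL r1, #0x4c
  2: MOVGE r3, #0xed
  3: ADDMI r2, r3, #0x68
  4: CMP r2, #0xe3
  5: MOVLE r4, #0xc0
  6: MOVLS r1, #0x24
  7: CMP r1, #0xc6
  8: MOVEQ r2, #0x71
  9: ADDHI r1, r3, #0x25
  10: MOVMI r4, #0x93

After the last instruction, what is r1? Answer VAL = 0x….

[0] flags=1000 → (cmp)
[1] flags=1000 PL?F → skip
[2] flags=1000 GE?F → skip
[3] flags=1000 MI?T → r2=0xcc
[4] flags=1000 → (cmp)
[5] flags=1000 LE?T → r4=0xc0
[6] flags=1000 LS?T → r1=0x24
[7] flags=0000 → (cmp)
[8] flags=0000 EQ?F → skip
[9] flags=0000 HI?F → skip
[10] flags=0000 MI?F → skip

VAL = 0x24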